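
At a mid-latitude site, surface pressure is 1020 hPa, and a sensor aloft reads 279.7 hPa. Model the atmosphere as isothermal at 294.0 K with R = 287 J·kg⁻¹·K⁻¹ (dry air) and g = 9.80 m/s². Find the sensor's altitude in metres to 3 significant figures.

Scale height: H = RT/g = 287 × 294.0 / 9.80 = 8610.0 m.
Invert the barometric formula: z = H ln(P₀/P).
P₀/P = 1020/279.7 = 3.6468; ln(3.6468) = 1.2939.
z = 8610.0 × 1.2939 = 11140 m.

z ≈ 11100 m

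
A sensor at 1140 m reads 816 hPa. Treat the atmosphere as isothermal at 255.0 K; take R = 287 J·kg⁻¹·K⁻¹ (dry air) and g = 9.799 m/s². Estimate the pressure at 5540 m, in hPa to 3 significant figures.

Scale height: H = RT/g = 287 × 255.0 / 9.799 = 7468.6 m.
Between two levels, P₂ = P₁ exp(−Δz/H) with Δz = z₂ − z₁.
Δz = 5540.0 − 1140.0 = 4400.0 m; Δz/H = 4400.0/7468.6 = 0.58913.
P₂ = 816 × exp(−0.58913) = 816 × 0.55481 = 452.72 hPa.

P ≈ 453 hPa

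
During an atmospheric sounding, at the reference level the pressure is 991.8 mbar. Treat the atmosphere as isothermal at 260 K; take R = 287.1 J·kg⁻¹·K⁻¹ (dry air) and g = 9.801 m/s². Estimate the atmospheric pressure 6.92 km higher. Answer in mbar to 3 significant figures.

Scale height: H = RT/g = 287.1 × 260 / 9.801 = 7616.2 m.
Barometric formula: P = P₀ exp(−z/H).
z/H = 6920.0/7616.2 = 0.90859; exp(−0.90859) = 0.40309.
P = 991.8 × 0.40309 = 399.78 mbar.

P ≈ 400 mbar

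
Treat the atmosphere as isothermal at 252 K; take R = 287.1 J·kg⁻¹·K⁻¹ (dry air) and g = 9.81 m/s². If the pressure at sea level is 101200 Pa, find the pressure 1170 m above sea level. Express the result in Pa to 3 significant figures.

P ≈ 86400 Pa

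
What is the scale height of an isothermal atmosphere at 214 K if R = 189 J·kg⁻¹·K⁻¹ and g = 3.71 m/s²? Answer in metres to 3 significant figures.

H ≈ 10900 m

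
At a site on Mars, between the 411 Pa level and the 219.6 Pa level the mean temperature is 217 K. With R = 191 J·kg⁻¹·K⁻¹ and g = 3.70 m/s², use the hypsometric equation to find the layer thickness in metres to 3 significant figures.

Δz ≈ 7020 m

Hypsometric equation: Δz = (R T̄/g) ln(P₁/P₂).
R T̄/g = 191 × 217 / 3.70 = 11202 m.
ln(411/219.6) = ln(1.8716) = 0.62679.
Δz = 11202 × 0.62679 = 7021.3 m.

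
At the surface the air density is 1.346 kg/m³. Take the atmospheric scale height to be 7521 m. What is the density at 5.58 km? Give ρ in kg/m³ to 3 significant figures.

ρ ≈ 0.641 kg/m³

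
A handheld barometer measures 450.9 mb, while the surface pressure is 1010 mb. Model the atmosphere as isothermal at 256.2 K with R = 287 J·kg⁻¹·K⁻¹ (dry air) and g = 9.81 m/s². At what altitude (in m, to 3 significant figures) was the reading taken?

Scale height: H = RT/g = 287 × 256.2 / 9.81 = 7495.4 m.
Invert the barometric formula: z = H ln(P₀/P).
P₀/P = 1010/450.9 = 2.2400; ln(2.2400) = 0.80648.
z = 7495.4 × 0.80648 = 6044.9 m.

z ≈ 6040 m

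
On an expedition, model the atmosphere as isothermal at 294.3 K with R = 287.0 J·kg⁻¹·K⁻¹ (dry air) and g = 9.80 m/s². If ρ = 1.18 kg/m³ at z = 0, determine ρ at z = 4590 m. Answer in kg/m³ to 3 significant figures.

ρ ≈ 0.693 kg/m³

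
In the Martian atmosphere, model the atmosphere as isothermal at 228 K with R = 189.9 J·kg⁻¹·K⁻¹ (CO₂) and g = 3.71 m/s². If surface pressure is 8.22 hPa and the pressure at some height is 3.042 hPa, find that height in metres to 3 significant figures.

Scale height: H = RT/g = 189.9 × 228 / 3.71 = 11670 m.
Invert the barometric formula: z = H ln(P₀/P).
P₀/P = 8.22/3.042 = 2.7022; ln(2.7022) = 0.99407.
z = 11670 × 0.99407 = 11601 m.

z ≈ 11600 m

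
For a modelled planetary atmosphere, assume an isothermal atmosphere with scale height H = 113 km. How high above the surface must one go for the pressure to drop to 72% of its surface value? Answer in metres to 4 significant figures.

Set P/P₀ = exp(−z/H) = 0.72, so z = −H ln(0.72).
−ln(0.72) = 0.32850; z = 113000 × 0.32850 = 37120 m.

z ≈ 37120 m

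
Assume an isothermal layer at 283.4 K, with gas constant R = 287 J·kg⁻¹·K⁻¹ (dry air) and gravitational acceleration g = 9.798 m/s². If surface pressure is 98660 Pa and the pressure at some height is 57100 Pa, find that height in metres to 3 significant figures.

z ≈ 4540 m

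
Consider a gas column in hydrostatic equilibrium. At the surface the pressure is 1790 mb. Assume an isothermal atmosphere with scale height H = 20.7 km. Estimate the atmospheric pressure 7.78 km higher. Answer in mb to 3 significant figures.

P ≈ 1230 mb

Barometric formula: P = P₀ exp(−z/H).
z/H = 7780.0/20700 = 0.37585; exp(−0.37585) = 0.68671.
P = 1790 × 0.68671 = 1229.2 mb.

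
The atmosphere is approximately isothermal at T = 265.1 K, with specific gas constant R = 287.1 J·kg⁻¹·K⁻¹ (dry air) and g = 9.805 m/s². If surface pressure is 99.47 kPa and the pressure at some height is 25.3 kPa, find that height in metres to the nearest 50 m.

Scale height: H = RT/g = 287.1 × 265.1 / 9.805 = 7762.4 m.
Invert the barometric formula: z = H ln(P₀/P).
P₀/P = 99.47/25.3 = 3.9316; ln(3.9316) = 1.3690.
z = 7762.4 × 1.3690 = 10627 m.

z ≈ 10650 m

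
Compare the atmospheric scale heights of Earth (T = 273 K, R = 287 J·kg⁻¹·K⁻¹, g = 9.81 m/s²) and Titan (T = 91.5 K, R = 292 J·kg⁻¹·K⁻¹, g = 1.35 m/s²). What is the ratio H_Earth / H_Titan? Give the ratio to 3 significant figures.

H_Earth/H_Titan ≈ 0.404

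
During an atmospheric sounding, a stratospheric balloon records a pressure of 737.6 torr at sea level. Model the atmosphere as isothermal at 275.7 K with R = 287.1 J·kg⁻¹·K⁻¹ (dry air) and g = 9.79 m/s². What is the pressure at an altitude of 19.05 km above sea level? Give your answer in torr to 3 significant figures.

Scale height: H = RT/g = 287.1 × 275.7 / 9.79 = 8085.1 m.
Barometric formula: P = P₀ exp(−z/H).
z/H = 19050/8085.1 = 2.3562; exp(−2.3562) = 0.094780.
P = 737.6 × 0.094780 = 69.910 torr.

P ≈ 69.9 torr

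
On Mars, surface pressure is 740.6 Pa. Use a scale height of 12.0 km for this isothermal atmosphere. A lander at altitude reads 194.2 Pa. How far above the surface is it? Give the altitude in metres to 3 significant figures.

Invert the barometric formula: z = H ln(P₀/P).
P₀/P = 740.6/194.2 = 3.8136; ln(3.8136) = 1.3386.
z = 12000 × 1.3386 = 16063 m.

z ≈ 16100 m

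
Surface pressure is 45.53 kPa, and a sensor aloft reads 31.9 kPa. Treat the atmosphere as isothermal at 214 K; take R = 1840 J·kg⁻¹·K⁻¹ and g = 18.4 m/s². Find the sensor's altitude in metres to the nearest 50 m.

Scale height: H = RT/g = 1840 × 214 / 18.4 = 21400 m.
Invert the barometric formula: z = H ln(P₀/P).
P₀/P = 45.53/31.9 = 1.4273; ln(1.4273) = 0.35578.
z = 21400 × 0.35578 = 7613.7 m.

z ≈ 7600 m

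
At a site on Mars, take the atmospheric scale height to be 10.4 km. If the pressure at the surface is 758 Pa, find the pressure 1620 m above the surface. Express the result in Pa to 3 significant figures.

P ≈ 649 Pa

Barometric formula: P = P₀ exp(−z/H).
z/H = 1620.0/10400 = 0.15577; exp(−0.15577) = 0.85576.
P = 758 × 0.85576 = 648.67 Pa.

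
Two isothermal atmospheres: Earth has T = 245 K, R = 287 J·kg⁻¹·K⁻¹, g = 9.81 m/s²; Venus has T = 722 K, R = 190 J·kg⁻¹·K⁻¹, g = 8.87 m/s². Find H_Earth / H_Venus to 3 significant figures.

H_Earth/H_Venus ≈ 0.463

H = RT/g for each body.
H_Earth = 287 × 245 / 9.81 = 7167.7 m.
H_Venus = 190 × 722 / 8.87 = 15466 m.
H_Earth/H_Venus = 7167.7/15466 = 0.46345.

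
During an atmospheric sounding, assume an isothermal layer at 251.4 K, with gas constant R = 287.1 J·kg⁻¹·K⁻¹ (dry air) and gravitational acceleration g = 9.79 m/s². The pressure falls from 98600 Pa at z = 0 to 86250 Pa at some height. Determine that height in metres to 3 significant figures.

Scale height: H = RT/g = 287.1 × 251.4 / 9.79 = 7372.5 m.
Invert the barometric formula: z = H ln(P₀/P).
P₀/P = 98600/86250 = 1.1432; ln(1.1432) = 0.13383.
z = 7372.5 × 0.13383 = 986.66 m.

z ≈ 987 m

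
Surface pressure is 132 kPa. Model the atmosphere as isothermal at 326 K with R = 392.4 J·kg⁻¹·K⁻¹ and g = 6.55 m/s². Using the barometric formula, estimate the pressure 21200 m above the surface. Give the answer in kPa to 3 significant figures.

P ≈ 44.6 kPa

Scale height: H = RT/g = 392.4 × 326 / 6.55 = 19530 m.
Barometric formula: P = P₀ exp(−z/H).
z/H = 21200/19530 = 1.0855; exp(−1.0855) = 0.33773.
P = 132 × 0.33773 = 44.580 kPa.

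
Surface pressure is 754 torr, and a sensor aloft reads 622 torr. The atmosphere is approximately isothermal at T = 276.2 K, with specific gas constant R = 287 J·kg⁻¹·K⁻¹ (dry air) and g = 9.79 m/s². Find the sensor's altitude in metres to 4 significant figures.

z ≈ 1558 m

Scale height: H = RT/g = 287 × 276.2 / 9.79 = 8097.0 m.
Invert the barometric formula: z = H ln(P₀/P).
P₀/P = 754/622 = 1.2122; ln(1.2122) = 0.19244.
z = 8097.0 × 0.19244 = 1558.2 m.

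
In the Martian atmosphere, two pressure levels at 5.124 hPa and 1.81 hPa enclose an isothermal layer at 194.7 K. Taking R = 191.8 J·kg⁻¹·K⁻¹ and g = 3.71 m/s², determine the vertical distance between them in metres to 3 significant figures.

Δz ≈ 10500 m

Hypsometric equation: Δz = (R T̄/g) ln(P₁/P₂).
R T̄/g = 191.8 × 194.7 / 3.71 = 10066 m.
ln(5.124/1.81) = ln(2.8309) = 1.0406.
Δz = 10066 × 1.0406 = 10475 m.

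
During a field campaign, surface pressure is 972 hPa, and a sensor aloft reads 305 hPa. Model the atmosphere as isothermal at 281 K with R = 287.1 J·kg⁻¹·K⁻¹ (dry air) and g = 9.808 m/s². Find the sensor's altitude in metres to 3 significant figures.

z ≈ 9530 m

Scale height: H = RT/g = 287.1 × 281 / 9.808 = 8225.4 m.
Invert the barometric formula: z = H ln(P₀/P).
P₀/P = 972/305 = 3.1869; ln(3.1869) = 1.1590.
z = 8225.4 × 1.1590 = 9533.2 m.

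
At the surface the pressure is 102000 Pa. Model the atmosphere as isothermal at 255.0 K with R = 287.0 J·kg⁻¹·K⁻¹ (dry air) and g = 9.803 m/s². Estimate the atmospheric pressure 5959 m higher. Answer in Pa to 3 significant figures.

Scale height: H = RT/g = 287.0 × 255.0 / 9.803 = 7465.6 m.
Barometric formula: P = P₀ exp(−z/H).
z/H = 5959.0/7465.6 = 0.79819; exp(−0.79819) = 0.45014.
P = 102000 × 0.45014 = 45914 Pa.

P ≈ 45900 Pa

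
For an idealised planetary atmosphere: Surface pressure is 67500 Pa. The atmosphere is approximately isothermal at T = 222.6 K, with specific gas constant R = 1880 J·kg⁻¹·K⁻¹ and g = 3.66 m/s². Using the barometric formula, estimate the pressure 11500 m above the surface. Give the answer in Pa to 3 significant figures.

Scale height: H = RT/g = 1880 × 222.6 / 3.66 = 114340 m.
Barometric formula: P = P₀ exp(−z/H).
z/H = 11500/114340 = 0.10058; exp(−0.10058) = 0.90431.
P = 67500 × 0.90431 = 61041 Pa.

P ≈ 61000 Pa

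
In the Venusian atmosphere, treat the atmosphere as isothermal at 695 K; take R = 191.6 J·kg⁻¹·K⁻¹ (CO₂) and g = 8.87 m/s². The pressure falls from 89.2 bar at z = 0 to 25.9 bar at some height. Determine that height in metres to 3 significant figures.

z ≈ 18600 m

Scale height: H = RT/g = 191.6 × 695 / 8.87 = 15013 m.
Invert the barometric formula: z = H ln(P₀/P).
P₀/P = 89.2/25.9 = 3.4440; ln(3.4440) = 1.2366.
z = 15013 × 1.2366 = 18565 m.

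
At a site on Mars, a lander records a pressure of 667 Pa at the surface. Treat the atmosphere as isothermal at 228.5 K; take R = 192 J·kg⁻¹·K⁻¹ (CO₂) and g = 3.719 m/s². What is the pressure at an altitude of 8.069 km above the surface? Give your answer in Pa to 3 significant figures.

Scale height: H = RT/g = 192 × 228.5 / 3.719 = 11797 m.
Barometric formula: P = P₀ exp(−z/H).
z/H = 8069.0/11797 = 0.68399; exp(−0.68399) = 0.50460.
P = 667 × 0.50460 = 336.57 Pa.

P ≈ 337 Pa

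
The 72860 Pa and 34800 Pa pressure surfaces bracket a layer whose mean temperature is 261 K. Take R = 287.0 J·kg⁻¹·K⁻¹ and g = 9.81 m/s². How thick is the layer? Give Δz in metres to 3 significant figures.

Δz ≈ 5640 m

Hypsometric equation: Δz = (R T̄/g) ln(P₁/P₂).
R T̄/g = 287.0 × 261 / 9.81 = 7635.8 m.
ln(72860/34800) = ln(2.0937) = 0.73893.
Δz = 7635.8 × 0.73893 = 5642.3 m.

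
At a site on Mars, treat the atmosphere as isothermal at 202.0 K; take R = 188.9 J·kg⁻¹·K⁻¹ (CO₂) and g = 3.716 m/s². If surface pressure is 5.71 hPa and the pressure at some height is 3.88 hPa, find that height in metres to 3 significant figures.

Scale height: H = RT/g = 188.9 × 202.0 / 3.716 = 10269 m.
Invert the barometric formula: z = H ln(P₀/P).
P₀/P = 5.71/3.88 = 1.4716; ln(1.4716) = 0.38635.
z = 10269 × 0.38635 = 3967.4 m.

z ≈ 3970 m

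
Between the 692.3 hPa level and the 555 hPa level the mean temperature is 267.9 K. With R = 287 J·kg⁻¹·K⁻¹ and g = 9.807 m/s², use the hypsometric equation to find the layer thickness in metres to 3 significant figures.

Δz ≈ 1730 m

Hypsometric equation: Δz = (R T̄/g) ln(P₁/P₂).
R T̄/g = 287 × 267.9 / 9.807 = 7840.0 m.
ln(692.3/555) = ln(1.2474) = 0.22106.
Δz = 7840.0 × 0.22106 = 1733.1 m.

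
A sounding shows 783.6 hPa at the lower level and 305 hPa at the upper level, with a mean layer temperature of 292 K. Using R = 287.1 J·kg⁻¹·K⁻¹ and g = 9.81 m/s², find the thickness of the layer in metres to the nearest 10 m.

Hypsometric equation: Δz = (R T̄/g) ln(P₁/P₂).
R T̄/g = 287.1 × 292 / 9.81 = 8545.7 m.
ln(783.6/305) = ln(2.5692) = 0.94359.
Δz = 8545.7 × 0.94359 = 8063.6 m.

Δz ≈ 8060 m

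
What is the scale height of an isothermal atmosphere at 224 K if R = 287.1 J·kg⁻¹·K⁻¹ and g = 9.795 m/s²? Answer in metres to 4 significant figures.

H ≈ 6566 m

The scale height of an isothermal atmosphere is H = RT/g.
H = 287.1 × 224 / 9.795 = 64310/9.795 = 6565.6 m.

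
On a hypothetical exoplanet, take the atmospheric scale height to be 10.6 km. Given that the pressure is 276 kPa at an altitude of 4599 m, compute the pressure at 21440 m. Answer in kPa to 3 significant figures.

Between two levels, P₂ = P₁ exp(−Δz/H) with Δz = z₂ − z₁.
Δz = 21440 − 4599.0 = 16841 m; Δz/H = 16841/10600 = 1.5888.
P₂ = 276 × exp(−1.5888) = 276 × 0.20417 = 56.351 kPa.

P ≈ 56.4 kPa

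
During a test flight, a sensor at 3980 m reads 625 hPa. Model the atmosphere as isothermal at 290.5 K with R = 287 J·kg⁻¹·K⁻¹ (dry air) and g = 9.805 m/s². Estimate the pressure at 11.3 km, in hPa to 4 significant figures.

Scale height: H = RT/g = 287 × 290.5 / 9.805 = 8503.2 m.
Between two levels, P₂ = P₁ exp(−Δz/H) with Δz = z₂ − z₁.
Δz = 11300 − 3980.0 = 7320.0 m; Δz/H = 7320.0/8503.2 = 0.86085.
P₂ = 625 × exp(−0.86085) = 625 × 0.42280 = 264.25 hPa.

P ≈ 264.2 hPa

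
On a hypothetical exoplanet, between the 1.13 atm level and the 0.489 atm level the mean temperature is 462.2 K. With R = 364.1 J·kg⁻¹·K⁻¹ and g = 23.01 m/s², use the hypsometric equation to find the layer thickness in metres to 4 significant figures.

Δz ≈ 6126 m

Hypsometric equation: Δz = (R T̄/g) ln(P₁/P₂).
R T̄/g = 364.1 × 462.2 / 23.01 = 7313.6 m.
ln(1.13/0.489) = ln(2.3108) = 0.83759.
Δz = 7313.6 × 0.83759 = 6125.8 m.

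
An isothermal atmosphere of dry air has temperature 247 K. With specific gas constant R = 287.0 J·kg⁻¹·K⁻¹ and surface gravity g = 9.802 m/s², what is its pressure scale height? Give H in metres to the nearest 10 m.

H ≈ 7230 m

The scale height of an isothermal atmosphere is H = RT/g.
H = 287.0 × 247 / 9.802 = 70889/9.802 = 7232.1 m.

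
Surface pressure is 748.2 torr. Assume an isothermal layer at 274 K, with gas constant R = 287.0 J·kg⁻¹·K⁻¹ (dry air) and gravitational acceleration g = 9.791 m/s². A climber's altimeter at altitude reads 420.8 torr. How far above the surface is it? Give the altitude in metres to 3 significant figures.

z ≈ 4620 m

Scale height: H = RT/g = 287.0 × 274 / 9.791 = 8031.7 m.
Invert the barometric formula: z = H ln(P₀/P).
P₀/P = 748.2/420.8 = 1.7780; ln(1.7780) = 0.57549.
z = 8031.7 × 0.57549 = 4622.2 m.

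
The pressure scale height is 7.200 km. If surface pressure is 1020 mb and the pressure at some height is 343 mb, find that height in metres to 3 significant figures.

Invert the barometric formula: z = H ln(P₀/P).
P₀/P = 1020/343 = 2.9738; ln(2.9738) = 1.0898.
z = 7200.0 × 1.0898 = 7846.6 m.

z ≈ 7850 m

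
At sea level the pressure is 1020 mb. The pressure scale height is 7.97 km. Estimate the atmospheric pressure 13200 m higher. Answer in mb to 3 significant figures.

Barometric formula: P = P₀ exp(−z/H).
z/H = 13200/7970.0 = 1.6562; exp(−1.6562) = 0.19086.
P = 1020 × 0.19086 = 194.68 mb.

P ≈ 195 mb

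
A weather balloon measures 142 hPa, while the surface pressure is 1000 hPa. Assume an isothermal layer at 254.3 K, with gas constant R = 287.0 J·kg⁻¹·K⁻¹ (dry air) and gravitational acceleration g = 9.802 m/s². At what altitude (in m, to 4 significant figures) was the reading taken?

z ≈ 14530 m

Scale height: H = RT/g = 287.0 × 254.3 / 9.802 = 7445.8 m.
Invert the barometric formula: z = H ln(P₀/P).
P₀/P = 1000/142 = 7.0423; ln(7.0423) = 1.9519.
z = 7445.8 × 1.9519 = 14533 m.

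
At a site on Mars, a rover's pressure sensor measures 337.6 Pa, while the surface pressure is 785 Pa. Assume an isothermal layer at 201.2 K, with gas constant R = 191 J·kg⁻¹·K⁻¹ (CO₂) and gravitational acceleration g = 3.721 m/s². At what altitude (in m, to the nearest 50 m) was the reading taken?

z ≈ 8700 m

Scale height: H = RT/g = 191 × 201.2 / 3.721 = 10328 m.
Invert the barometric formula: z = H ln(P₀/P).
P₀/P = 785/337.6 = 2.3252; ln(2.3252) = 0.84381.
z = 10328 × 0.84381 = 8714.9 m.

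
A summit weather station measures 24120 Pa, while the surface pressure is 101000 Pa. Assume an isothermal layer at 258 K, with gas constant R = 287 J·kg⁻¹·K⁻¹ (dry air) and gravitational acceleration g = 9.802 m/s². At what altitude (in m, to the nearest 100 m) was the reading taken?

z ≈ 10800 m

Scale height: H = RT/g = 287 × 258 / 9.802 = 7554.2 m.
Invert the barometric formula: z = H ln(P₀/P).
P₀/P = 101000/24120 = 4.1874; ln(4.1874) = 1.4321.
z = 7554.2 × 1.4321 = 10818 m.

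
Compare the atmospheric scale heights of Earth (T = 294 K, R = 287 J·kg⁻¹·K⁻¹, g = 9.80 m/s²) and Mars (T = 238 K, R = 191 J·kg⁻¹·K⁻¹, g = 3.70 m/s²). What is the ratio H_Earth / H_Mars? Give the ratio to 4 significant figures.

H = RT/g for each body.
H_Earth = 287 × 294 / 9.80 = 8610.0 m.
H_Mars = 191 × 238 / 3.70 = 12286 m.
H_Earth/H_Mars = 8610.0/12286 = 0.70080.

H_Earth/H_Mars ≈ 0.7008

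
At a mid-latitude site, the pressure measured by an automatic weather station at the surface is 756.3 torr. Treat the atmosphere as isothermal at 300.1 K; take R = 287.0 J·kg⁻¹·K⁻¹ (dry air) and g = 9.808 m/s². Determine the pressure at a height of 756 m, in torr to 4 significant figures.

Scale height: H = RT/g = 287.0 × 300.1 / 9.808 = 8781.5 m.
Barometric formula: P = P₀ exp(−z/H).
z/H = 756.00/8781.5 = 0.086090; exp(−0.086090) = 0.91751.
P = 756.3 × 0.91751 = 693.91 torr.

P ≈ 693.9 torr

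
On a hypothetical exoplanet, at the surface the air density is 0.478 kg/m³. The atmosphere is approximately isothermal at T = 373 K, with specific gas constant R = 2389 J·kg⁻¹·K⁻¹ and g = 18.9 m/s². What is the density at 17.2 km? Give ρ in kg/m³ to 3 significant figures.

Scale height: H = RT/g = 2389 × 373 / 18.9 = 47148 m.
In an isothermal atmosphere, density decays like pressure: ρ = ρ₀ exp(−z/H).
z/H = 17200/47148 = 0.36481; exp(−0.36481) = 0.69433.
ρ = 0.478 × 0.69433 = 0.33189 kg/m³.

ρ ≈ 0.332 kg/m³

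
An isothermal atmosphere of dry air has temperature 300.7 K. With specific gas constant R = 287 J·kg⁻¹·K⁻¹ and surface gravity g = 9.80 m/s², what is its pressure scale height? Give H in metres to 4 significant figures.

The scale height of an isothermal atmosphere is H = RT/g.
H = 287 × 300.7 / 9.80 = 86301/9.80 = 8806.2 m.

H ≈ 8806 m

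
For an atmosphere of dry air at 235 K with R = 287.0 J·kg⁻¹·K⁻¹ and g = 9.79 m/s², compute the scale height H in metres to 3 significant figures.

H ≈ 6890 m

The scale height of an isothermal atmosphere is H = RT/g.
H = 287.0 × 235 / 9.79 = 67445/9.79 = 6889.2 m.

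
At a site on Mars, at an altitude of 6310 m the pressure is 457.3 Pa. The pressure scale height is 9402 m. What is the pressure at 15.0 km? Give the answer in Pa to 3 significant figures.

Between two levels, P₂ = P₁ exp(−Δz/H) with Δz = z₂ − z₁.
Δz = 15000 − 6310.0 = 8690.0 m; Δz/H = 8690.0/9402.0 = 0.92427.
P₂ = 457.3 × exp(−0.92427) = 457.3 × 0.39682 = 181.47 Pa.

P ≈ 181 Pa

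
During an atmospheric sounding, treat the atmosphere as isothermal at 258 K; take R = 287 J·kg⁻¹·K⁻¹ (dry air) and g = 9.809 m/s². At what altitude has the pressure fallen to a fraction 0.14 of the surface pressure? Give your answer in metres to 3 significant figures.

z ≈ 14800 m

Scale height: H = RT/g = 287 × 258 / 9.809 = 7548.8 m.
Set P/P₀ = exp(−z/H) = 0.14, so z = −H ln(0.14).
−ln(0.14) = 1.9661; z = 7548.8 × 1.9661 = 14842 m.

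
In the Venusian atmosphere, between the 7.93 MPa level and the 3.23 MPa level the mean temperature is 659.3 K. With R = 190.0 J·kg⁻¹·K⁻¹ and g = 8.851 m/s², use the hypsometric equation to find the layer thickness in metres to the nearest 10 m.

Hypsometric equation: Δz = (R T̄/g) ln(P₁/P₂).
R T̄/g = 190.0 × 659.3 / 8.851 = 14153 m.
ln(7.93/3.23) = ln(2.4551) = 0.89817.
Δz = 14153 × 0.89817 = 12712 m.

Δz ≈ 12710 m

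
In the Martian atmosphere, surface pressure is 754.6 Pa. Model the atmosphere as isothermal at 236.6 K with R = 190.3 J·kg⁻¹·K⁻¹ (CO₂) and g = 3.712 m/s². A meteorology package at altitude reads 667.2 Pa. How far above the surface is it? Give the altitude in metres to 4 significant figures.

Scale height: H = RT/g = 190.3 × 236.6 / 3.712 = 12130 m.
Invert the barometric formula: z = H ln(P₀/P).
P₀/P = 754.6/667.2 = 1.1310; ln(1.1310) = 0.12310.
z = 12130 × 0.12310 = 1493.2 m.

z ≈ 1493 m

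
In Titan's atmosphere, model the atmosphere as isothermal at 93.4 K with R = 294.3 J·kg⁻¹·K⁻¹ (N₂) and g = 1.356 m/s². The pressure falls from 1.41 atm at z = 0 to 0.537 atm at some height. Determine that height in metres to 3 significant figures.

Scale height: H = RT/g = 294.3 × 93.4 / 1.356 = 20271 m.
Invert the barometric formula: z = H ln(P₀/P).
P₀/P = 1.41/0.537 = 2.6257; ln(2.6257) = 0.96535.
z = 20271 × 0.96535 = 19569 m.

z ≈ 19600 m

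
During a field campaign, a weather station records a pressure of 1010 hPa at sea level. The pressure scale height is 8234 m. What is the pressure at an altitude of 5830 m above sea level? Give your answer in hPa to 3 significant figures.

P ≈ 498 hPa

Barometric formula: P = P₀ exp(−z/H).
z/H = 5830.0/8234.0 = 0.70804; exp(−0.70804) = 0.49261.
P = 1010 × 0.49261 = 497.54 hPa.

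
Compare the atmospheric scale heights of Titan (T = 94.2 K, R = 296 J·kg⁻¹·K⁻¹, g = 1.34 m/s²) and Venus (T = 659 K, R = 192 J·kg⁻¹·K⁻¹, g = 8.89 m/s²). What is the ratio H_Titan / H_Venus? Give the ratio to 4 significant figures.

H = RT/g for each body.
H_Titan = 296 × 94.2 / 1.34 = 20808 m.
H_Venus = 192 × 659 / 8.89 = 14233 m.
H_Titan/H_Venus = 20808/14233 = 1.4620.

H_Titan/H_Venus ≈ 1.462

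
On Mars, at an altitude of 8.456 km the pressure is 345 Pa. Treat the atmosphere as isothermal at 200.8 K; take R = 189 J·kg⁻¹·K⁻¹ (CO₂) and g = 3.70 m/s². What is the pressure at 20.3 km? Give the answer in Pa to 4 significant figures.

P ≈ 108.7 Pa

Scale height: H = RT/g = 189 × 200.8 / 3.70 = 10257 m.
Between two levels, P₂ = P₁ exp(−Δz/H) with Δz = z₂ − z₁.
Δz = 20300 − 8456.0 = 11844 m; Δz/H = 11844/10257 = 1.1547.
P₂ = 345 × exp(−1.1547) = 345 × 0.31515 = 108.73 Pa.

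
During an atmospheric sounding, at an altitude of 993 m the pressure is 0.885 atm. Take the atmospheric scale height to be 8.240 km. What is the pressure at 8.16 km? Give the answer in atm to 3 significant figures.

P ≈ 0.371 atm

Between two levels, P₂ = P₁ exp(−Δz/H) with Δz = z₂ − z₁.
Δz = 8160.0 − 993.00 = 7167.0 m; Δz/H = 7167.0/8240.0 = 0.86978.
P₂ = 0.885 × exp(−0.86978) = 0.885 × 0.41904 = 0.37085 atm.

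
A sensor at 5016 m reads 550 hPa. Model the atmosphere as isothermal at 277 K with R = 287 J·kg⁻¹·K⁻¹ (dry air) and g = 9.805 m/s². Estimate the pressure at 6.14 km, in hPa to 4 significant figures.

P ≈ 478.8 hPa

Scale height: H = RT/g = 287 × 277 / 9.805 = 8108.0 m.
Between two levels, P₂ = P₁ exp(−Δz/H) with Δz = z₂ − z₁.
Δz = 6140.0 − 5016.0 = 1124.0 m; Δz/H = 1124.0/8108.0 = 0.13863.
P₂ = 550 × exp(−0.13863) = 550 × 0.87055 = 478.80 hPa.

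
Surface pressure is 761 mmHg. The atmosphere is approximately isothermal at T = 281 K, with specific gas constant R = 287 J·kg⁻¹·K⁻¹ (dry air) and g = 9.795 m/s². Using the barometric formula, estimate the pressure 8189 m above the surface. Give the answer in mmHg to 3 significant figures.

Scale height: H = RT/g = 287 × 281 / 9.795 = 8233.5 m.
Barometric formula: P = P₀ exp(−z/H).
z/H = 8189.0/8233.5 = 0.99460; exp(−0.99460) = 0.36987.
P = 761 × 0.36987 = 281.47 mmHg.

P ≈ 281 mmHg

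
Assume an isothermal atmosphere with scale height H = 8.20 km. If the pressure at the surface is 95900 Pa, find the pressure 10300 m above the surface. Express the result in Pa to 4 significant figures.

P ≈ 27310 Pa

Barometric formula: P = P₀ exp(−z/H).
z/H = 10300/8200.0 = 1.2561; exp(−1.2561) = 0.28476.
P = 95900 × 0.28476 = 27308 Pa.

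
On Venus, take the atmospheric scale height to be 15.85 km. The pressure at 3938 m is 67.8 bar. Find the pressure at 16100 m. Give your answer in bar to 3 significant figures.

Between two levels, P₂ = P₁ exp(−Δz/H) with Δz = z₂ − z₁.
Δz = 16100 − 3938.0 = 12162 m; Δz/H = 12162/15850 = 0.76732.
P₂ = 67.8 × exp(−0.76732) = 67.8 × 0.46426 = 31.477 bar.

P ≈ 31.5 bar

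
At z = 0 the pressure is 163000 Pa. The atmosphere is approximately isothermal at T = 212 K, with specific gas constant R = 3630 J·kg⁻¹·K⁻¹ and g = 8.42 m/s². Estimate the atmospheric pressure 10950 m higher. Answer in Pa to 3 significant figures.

P ≈ 145000 Pa

Scale height: H = RT/g = 3630 × 212 / 8.42 = 91397 m.
Barometric formula: P = P₀ exp(−z/H).
z/H = 10950/91397 = 0.11981; exp(−0.11981) = 0.88709.
P = 163000 × 0.88709 = 144600 Pa.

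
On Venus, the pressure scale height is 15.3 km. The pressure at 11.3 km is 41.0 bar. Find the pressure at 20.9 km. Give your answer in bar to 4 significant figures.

P ≈ 21.89 bar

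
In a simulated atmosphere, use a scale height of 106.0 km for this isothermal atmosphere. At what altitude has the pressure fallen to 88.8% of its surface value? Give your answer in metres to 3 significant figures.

z ≈ 12600 m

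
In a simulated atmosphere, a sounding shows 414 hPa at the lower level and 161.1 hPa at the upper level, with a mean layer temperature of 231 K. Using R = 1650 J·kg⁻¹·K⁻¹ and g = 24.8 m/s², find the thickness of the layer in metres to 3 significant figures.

Hypsometric equation: Δz = (R T̄/g) ln(P₁/P₂).
R T̄/g = 1650 × 231 / 24.8 = 15369 m.
ln(414/161.1) = ln(2.5698) = 0.94383.
Δz = 15369 × 0.94383 = 14506 m.

Δz ≈ 14500 m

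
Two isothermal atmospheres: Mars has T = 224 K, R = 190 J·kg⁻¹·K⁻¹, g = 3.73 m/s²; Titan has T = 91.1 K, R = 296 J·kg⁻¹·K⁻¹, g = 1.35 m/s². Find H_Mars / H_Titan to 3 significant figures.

H_Mars/H_Titan ≈ 0.571

H = RT/g for each body.
H_Mars = 190 × 224 / 3.73 = 11410 m.
H_Titan = 296 × 91.1 / 1.35 = 19975 m.
H_Mars/H_Titan = 11410/19975 = 0.57121.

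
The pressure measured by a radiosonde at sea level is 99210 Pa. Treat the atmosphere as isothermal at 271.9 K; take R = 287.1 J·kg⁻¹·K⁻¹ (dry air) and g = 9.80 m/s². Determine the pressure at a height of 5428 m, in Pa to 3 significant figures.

P ≈ 50200 Pa

Scale height: H = RT/g = 287.1 × 271.9 / 9.80 = 7965.6 m.
Barometric formula: P = P₀ exp(−z/H).
z/H = 5428.0/7965.6 = 0.68143; exp(−0.68143) = 0.50589.
P = 99210 × 0.50589 = 50189 Pa.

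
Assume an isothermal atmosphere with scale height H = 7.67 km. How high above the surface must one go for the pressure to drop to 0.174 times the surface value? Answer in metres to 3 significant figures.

Set P/P₀ = exp(−z/H) = 0.174, so z = −H ln(0.174).
−ln(0.174) = 1.7487; z = 7670.0 × 1.7487 = 13413 m.

z ≈ 13400 m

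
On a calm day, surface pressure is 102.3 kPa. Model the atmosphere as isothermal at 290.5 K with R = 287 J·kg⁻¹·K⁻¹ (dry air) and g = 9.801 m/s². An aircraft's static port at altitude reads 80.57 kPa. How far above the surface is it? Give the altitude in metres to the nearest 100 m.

Scale height: H = RT/g = 287 × 290.5 / 9.801 = 8506.6 m.
Invert the barometric formula: z = H ln(P₀/P).
P₀/P = 102.3/80.57 = 1.2697; ln(1.2697) = 0.23878.
z = 8506.6 × 0.23878 = 2031.2 m.

z ≈ 2000 m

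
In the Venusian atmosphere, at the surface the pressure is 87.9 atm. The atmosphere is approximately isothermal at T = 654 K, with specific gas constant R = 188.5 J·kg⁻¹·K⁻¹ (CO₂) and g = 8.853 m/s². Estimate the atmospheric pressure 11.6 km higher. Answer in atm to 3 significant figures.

P ≈ 38.2 atm

Scale height: H = RT/g = 188.5 × 654 / 8.853 = 13925 m.
Barometric formula: P = P₀ exp(−z/H).
z/H = 11600/13925 = 0.83303; exp(−0.83303) = 0.43473.
P = 87.9 × 0.43473 = 38.213 atm.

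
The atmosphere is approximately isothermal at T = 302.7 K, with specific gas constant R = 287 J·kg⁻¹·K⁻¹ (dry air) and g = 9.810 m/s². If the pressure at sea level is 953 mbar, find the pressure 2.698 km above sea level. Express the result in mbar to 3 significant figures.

P ≈ 703 mbar

Scale height: H = RT/g = 287 × 302.7 / 9.810 = 8855.7 m.
Barometric formula: P = P₀ exp(−z/H).
z/H = 2698.0/8855.7 = 0.30466; exp(−0.30466) = 0.73737.
P = 953 × 0.73737 = 702.71 mbar.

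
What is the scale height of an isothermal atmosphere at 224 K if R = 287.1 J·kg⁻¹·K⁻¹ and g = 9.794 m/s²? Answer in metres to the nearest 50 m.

H ≈ 6550 m

The scale height of an isothermal atmosphere is H = RT/g.
H = 287.1 × 224 / 9.794 = 64310/9.794 = 6566.3 m.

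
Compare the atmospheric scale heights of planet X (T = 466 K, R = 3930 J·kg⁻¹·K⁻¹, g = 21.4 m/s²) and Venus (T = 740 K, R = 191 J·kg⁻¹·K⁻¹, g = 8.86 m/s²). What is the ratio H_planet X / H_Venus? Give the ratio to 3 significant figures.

H_planet X/H_Venus ≈ 5.36

H = RT/g for each body.
H_planet X = 3930 × 466 / 21.4 = 85579 m.
H_Venus = 191 × 740 / 8.86 = 15953 m.
H_planet X/H_Venus = 85579/15953 = 5.3644.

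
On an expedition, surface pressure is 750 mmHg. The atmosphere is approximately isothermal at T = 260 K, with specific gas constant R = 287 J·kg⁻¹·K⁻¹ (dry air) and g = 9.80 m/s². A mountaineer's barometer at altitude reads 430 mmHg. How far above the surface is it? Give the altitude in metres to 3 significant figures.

Scale height: H = RT/g = 287 × 260 / 9.80 = 7614.3 m.
Invert the barometric formula: z = H ln(P₀/P).
P₀/P = 750/430 = 1.7442; ln(1.7442) = 0.55630.
z = 7614.3 × 0.55630 = 4235.8 m.

z ≈ 4240 m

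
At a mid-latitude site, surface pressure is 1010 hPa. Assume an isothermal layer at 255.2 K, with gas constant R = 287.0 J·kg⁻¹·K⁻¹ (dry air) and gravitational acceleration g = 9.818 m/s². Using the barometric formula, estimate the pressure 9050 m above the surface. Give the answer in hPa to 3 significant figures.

P ≈ 300 hPa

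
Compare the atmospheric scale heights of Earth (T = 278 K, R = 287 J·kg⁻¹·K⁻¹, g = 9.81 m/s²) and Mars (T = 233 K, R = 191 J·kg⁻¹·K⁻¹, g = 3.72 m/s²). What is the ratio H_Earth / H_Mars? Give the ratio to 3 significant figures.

H_Earth/H_Mars ≈ 0.680

H = RT/g for each body.
H_Earth = 287 × 278 / 9.81 = 8133.1 m.
H_Mars = 191 × 233 / 3.72 = 11963 m.
H_Earth/H_Mars = 8133.1/11963 = 0.67985.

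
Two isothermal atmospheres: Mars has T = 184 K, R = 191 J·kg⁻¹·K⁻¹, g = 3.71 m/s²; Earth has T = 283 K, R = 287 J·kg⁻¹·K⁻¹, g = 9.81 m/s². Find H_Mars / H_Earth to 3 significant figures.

H_Mars/H_Earth ≈ 1.14

H = RT/g for each body.
H_Mars = 191 × 184 / 3.71 = 9472.8 m.
H_Earth = 287 × 283 / 9.81 = 8279.4 m.
H_Mars/H_Earth = 9472.8/8279.4 = 1.1441.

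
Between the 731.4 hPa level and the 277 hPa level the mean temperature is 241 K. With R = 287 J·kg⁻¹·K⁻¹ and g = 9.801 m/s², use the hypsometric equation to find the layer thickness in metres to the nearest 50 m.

Hypsometric equation: Δz = (R T̄/g) ln(P₁/P₂).
R T̄/g = 287 × 241 / 9.801 = 7057.1 m.
ln(731.4/277) = ln(2.6404) = 0.97093.
Δz = 7057.1 × 0.97093 = 6852.0 m.

Δz ≈ 6850 m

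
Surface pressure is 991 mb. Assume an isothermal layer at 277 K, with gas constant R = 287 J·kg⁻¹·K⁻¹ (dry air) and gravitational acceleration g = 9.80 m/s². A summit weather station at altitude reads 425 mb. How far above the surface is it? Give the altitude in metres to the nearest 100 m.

Scale height: H = RT/g = 287 × 277 / 9.80 = 8112.1 m.
Invert the barometric formula: z = H ln(P₀/P).
P₀/P = 991/425 = 2.3318; ln(2.3318) = 0.84664.
z = 8112.1 × 0.84664 = 6868.0 m.

z ≈ 6900 m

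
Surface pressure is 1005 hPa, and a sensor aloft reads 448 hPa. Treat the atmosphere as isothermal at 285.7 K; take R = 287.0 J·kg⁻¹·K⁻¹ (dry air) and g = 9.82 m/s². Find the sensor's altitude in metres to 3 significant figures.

Scale height: H = RT/g = 287.0 × 285.7 / 9.82 = 8349.9 m.
Invert the barometric formula: z = H ln(P₀/P).
P₀/P = 1005/448 = 2.2433; ln(2.2433) = 0.80795.
z = 8349.9 × 0.80795 = 6746.3 m.

z ≈ 6750 m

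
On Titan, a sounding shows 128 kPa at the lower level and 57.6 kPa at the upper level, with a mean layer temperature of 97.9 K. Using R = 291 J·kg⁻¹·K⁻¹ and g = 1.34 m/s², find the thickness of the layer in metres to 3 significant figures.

Hypsometric equation: Δz = (R T̄/g) ln(P₁/P₂).
R T̄/g = 291 × 97.9 / 1.34 = 21260 m.
ln(128/57.6) = ln(2.2222) = 0.79850.
Δz = 21260 × 0.79850 = 16976 m.

Δz ≈ 17000 m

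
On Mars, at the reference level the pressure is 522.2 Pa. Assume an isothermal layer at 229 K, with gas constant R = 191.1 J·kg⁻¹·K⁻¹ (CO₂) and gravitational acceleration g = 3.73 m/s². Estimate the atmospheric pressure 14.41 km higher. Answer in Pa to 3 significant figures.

Scale height: H = RT/g = 191.1 × 229 / 3.73 = 11732 m.
Barometric formula: P = P₀ exp(−z/H).
z/H = 14410/11732 = 1.2283; exp(−1.2283) = 0.29279.
P = 522.2 × 0.29279 = 152.89 Pa.

P ≈ 153 Pa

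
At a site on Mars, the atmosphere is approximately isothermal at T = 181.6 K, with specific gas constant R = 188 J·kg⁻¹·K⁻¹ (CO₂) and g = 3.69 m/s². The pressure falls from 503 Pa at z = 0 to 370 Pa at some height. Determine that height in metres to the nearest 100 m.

Scale height: H = RT/g = 188 × 181.6 / 3.69 = 9252.2 m.
Invert the barometric formula: z = H ln(P₀/P).
P₀/P = 503/370 = 1.3595; ln(1.3595) = 0.30712.
z = 9252.2 × 0.30712 = 2841.5 m.

z ≈ 2800 m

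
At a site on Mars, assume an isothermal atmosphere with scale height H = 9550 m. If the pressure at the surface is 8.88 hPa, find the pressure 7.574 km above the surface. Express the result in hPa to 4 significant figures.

P ≈ 4.018 hPa

Barometric formula: P = P₀ exp(−z/H).
z/H = 7574.0/9550.0 = 0.79309; exp(−0.79309) = 0.45244.
P = 8.88 × 0.45244 = 4.0177 hPa.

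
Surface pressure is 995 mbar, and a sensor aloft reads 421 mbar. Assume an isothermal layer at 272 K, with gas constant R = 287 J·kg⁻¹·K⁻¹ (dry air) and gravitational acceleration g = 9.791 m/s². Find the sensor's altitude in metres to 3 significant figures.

z ≈ 6860 m

Scale height: H = RT/g = 287 × 272 / 9.791 = 7973.0 m.
Invert the barometric formula: z = H ln(P₀/P).
P₀/P = 995/421 = 2.3634; ln(2.3634) = 0.86010.
z = 7973.0 × 0.86010 = 6857.6 m.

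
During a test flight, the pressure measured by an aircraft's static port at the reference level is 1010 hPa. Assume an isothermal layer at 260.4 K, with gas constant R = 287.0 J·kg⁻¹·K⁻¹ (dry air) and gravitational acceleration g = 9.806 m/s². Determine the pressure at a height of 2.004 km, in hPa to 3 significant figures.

P ≈ 776 hPa

Scale height: H = RT/g = 287.0 × 260.4 / 9.806 = 7621.3 m.
Barometric formula: P = P₀ exp(−z/H).
z/H = 2004.0/7621.3 = 0.26295; exp(−0.26295) = 0.76878.
P = 1010 × 0.76878 = 776.47 hPa.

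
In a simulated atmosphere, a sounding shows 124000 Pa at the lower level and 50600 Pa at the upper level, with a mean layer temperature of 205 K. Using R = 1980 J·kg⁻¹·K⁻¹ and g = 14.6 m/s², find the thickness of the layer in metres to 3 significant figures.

Δz ≈ 24900 m

Hypsometric equation: Δz = (R T̄/g) ln(P₁/P₂).
R T̄/g = 1980 × 205 / 14.6 = 27801 m.
ln(124000/50600) = ln(2.4506) = 0.89633.
Δz = 27801 × 0.89633 = 24919 m.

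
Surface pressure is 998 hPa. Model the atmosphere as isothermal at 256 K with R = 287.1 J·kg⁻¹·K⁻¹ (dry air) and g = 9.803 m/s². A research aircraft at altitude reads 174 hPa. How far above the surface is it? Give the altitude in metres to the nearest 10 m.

Scale height: H = RT/g = 287.1 × 256 / 9.803 = 7497.5 m.
Invert the barometric formula: z = H ln(P₀/P).
P₀/P = 998/174 = 5.7356; ln(5.7356) = 1.7467.
z = 7497.5 × 1.7467 = 13096 m.

z ≈ 13100 m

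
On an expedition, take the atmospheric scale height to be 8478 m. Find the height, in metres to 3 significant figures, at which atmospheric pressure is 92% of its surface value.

Set P/P₀ = exp(−z/H) = 0.92, so z = −H ln(0.92).
−ln(0.92) = 0.083382; z = 8478.0 × 0.083382 = 706.91 m.

z ≈ 707 m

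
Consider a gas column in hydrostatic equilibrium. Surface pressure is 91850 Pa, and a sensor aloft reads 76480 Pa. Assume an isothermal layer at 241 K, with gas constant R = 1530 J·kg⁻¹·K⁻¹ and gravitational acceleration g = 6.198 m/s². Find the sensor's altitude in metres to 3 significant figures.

Scale height: H = RT/g = 1530 × 241 / 6.198 = 59492 m.
Invert the barometric formula: z = H ln(P₀/P).
P₀/P = 91850/76480 = 1.2010; ln(1.2010) = 0.18315.
z = 59492 × 0.18315 = 10896 m.

z ≈ 10900 m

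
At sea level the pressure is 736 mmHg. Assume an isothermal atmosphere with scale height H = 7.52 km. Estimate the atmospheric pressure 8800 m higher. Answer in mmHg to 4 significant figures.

P ≈ 228.4 mmHg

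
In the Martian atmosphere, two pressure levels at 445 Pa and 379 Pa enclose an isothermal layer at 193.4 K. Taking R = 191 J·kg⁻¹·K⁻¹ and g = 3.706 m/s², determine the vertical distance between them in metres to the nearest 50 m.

Δz ≈ 1600 m

Hypsometric equation: Δz = (R T̄/g) ln(P₁/P₂).
R T̄/g = 191 × 193.4 / 3.706 = 9967.5 m.
ln(445/379) = ln(1.1741) = 0.16050.
Δz = 9967.5 × 0.16050 = 1599.8 m.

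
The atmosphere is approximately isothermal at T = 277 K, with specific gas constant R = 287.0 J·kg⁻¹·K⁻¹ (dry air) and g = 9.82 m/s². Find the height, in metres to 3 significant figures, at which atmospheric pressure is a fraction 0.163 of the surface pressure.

z ≈ 14700 m

Scale height: H = RT/g = 287.0 × 277 / 9.82 = 8095.6 m.
Set P/P₀ = exp(−z/H) = 0.163, so z = −H ln(0.163).
−ln(0.163) = 1.8140; z = 8095.6 × 1.8140 = 14685 m.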